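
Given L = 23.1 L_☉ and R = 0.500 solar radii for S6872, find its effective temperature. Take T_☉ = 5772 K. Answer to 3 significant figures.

T/T_☉ = (L/L_☉)^(1/4) / (R/R_☉)^(1/2)
T = 5772 × (23.1)^(1/4) / √(0.500) = 5772 × 2.192 / 0.7071 = 1.790×10^4 K.

1.79×10^4 K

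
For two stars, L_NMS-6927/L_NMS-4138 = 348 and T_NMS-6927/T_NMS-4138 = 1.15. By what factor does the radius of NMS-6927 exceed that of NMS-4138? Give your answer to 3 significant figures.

14.1

L ∝ R²T⁴ gives R ∝ √L / T², so
R_NMS-6927/R_NMS-4138 = √(348) / (1.15)² = 18.65 / 1.322 = 14.11.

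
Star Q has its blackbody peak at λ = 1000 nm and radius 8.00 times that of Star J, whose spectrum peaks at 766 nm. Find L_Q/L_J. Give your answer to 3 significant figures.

22.0

Wien's law gives T ∝ 1/λ_max, so T_Q/T_J = λ_J/λ_Q = 766/1000 = 0.7660.
Then L ∝ R²T⁴ gives L_Q/L_J = (8.00)² × (0.7660)⁴ = 64.00 × 0.3443 = 22.03.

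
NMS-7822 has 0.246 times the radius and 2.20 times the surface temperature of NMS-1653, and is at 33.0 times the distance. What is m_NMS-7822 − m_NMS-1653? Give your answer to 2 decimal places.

L_NMS-7822/L_NMS-1653 = (0.246)²(2.20)⁴ = 1.418.
F_NMS-7822/F_NMS-1653 = (L_NMS-7822/L_NMS-1653)/(d_NMS-7822/d_NMS-1653)² = 1.418/1089 = 0.001302.
m_NMS-7822 − m_NMS-1653 = −2.5 log₁₀(0.001302) = 7.21.

7.21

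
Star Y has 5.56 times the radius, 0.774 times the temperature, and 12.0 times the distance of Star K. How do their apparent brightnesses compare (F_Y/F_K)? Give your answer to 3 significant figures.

0.0770

L_Y/L_K = (R_Y/R_K)²(T_Y/T_K)⁴ = (5.56)² × (0.774)⁴ = 11.09.
F_Y/F_K = (L_Y/L_K)/(d_Y/d_K)² = 11.09 / (12.0)² = 0.07705.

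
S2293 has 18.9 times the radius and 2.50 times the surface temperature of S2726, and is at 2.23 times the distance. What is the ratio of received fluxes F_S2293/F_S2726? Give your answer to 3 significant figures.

L_S2293/L_S2726 = (R_S2293/R_S2726)²(T_S2293/T_S2726)⁴ = (18.9)² × (2.50)⁴ = 1.395×10^4.
F_S2293/F_S2726 = (L_S2293/L_S2726)/(d_S2293/d_S2726)² = 1.395×10^4 / (2.23)² = 2806.

2.81×10^3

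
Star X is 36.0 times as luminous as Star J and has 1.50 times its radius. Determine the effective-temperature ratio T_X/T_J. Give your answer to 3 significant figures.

L ∝ R²T⁴ gives T ∝ (L/R²)^(1/4), so
T_X/T_J = (36.0 / 1.50²)^(1/4) = (16.00)^(1/4) = 2.000.

2.00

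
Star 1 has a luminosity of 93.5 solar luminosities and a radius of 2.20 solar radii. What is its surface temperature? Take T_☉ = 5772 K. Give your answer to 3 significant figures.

1.21×10^4 K

T/T_☉ = (L/L_☉)^(1/4) / (R/R_☉)^(1/2)
T = 5772 × (93.5)^(1/4) / √(2.20) = 5772 × 3.110 / 1.483 = 1.210×10^4 K.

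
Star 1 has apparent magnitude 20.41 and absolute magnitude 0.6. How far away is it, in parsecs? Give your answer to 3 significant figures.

9.16×10^4 pc

m − M = 5 log₁₀(d/10 pc)
20.41 − (0.6) = 19.81 = 5 log₁₀(d/10)
d = 10 × 10^(19.81/5) = 10 × 10^3.962 = 9.162×10^4 pc.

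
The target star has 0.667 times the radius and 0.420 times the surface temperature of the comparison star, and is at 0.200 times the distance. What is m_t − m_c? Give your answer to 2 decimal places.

1.15

L_t/L_c = (0.667)²(0.420)⁴ = 0.01384.
F_t/F_c = (L_t/L_c)/(d_t/d_c)² = 0.01384/0.04000 = 0.3461.
m_t − m_c = −2.5 log₁₀(0.3461) = 1.15.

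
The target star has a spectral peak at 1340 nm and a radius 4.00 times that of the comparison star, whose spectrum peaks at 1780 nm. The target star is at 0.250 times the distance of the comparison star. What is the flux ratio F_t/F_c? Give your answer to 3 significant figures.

Wien's law: T_t/T_c = λ_c/λ_t = 1780/1340 = 1.328.
L_t/L_c = (R_t/R_c)²(T_t/T_c)⁴ = (4.00)²(1.328)⁴ = 49.82.
F_t/F_c = (L_t/L_c)/(d_t/d_c)² = 49.82/(0.250)² = 797.1.

797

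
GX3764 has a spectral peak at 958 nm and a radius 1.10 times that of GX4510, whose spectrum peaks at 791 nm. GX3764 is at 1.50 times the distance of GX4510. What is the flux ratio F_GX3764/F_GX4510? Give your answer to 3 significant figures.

0.250

Wien's law: T_GX3764/T_GX4510 = λ_GX4510/λ_GX3764 = 791/958 = 0.8257.
L_GX3764/L_GX4510 = (R_GX3764/R_GX4510)²(T_GX3764/T_GX4510)⁴ = (1.10)²(0.8257)⁴ = 0.5624.
F_GX3764/F_GX4510 = (L_GX3764/L_GX4510)/(d_GX3764/d_GX4510)² = 0.5624/(1.50)² = 0.2499.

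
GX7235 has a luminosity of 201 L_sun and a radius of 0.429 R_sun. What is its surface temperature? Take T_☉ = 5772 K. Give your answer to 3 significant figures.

3.32×10^4 K

T/T_☉ = (L/L_☉)^(1/4) / (R/R_☉)^(1/2)
T = 5772 × (201)^(1/4) / √(0.429) = 5772 × 3.765 / 0.6550 = 3.318×10^4 K.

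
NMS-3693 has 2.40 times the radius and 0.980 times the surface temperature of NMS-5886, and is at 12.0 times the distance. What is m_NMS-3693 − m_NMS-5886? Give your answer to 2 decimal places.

3.58

L_NMS-3693/L_NMS-5886 = (2.40)²(0.980)⁴ = 5.313.
F_NMS-3693/F_NMS-5886 = (L_NMS-3693/L_NMS-5886)/(d_NMS-3693/d_NMS-5886)² = 5.313/144.0 = 0.03689.
m_NMS-3693 − m_NMS-5886 = −2.5 log₁₀(0.03689) = 3.58.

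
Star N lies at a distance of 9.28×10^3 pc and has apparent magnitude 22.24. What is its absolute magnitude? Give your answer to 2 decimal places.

7.40

M = m − 5 log₁₀(d/10 pc) = 22.24 − 5 log₁₀(9.28×10^3/10)
  = 22.24 − 5 × 2.968 = 22.24 − 14.84 = 7.40.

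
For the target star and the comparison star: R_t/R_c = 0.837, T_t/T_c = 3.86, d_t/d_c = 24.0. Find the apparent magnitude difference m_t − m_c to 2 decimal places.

L_t/L_c = (0.837)²(3.86)⁴ = 155.5.
F_t/F_c = (L_t/L_c)/(d_t/d_c)² = 155.5/576.0 = 0.2700.
m_t − m_c = −2.5 log₁₀(0.2700) = 1.42.

1.42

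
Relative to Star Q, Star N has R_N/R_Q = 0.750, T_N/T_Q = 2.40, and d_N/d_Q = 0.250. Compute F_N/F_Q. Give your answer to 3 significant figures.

299

L_N/L_Q = (R_N/R_Q)²(T_N/T_Q)⁴ = (0.750)² × (2.40)⁴ = 18.66.
F_N/F_Q = (L_N/L_Q)/(d_N/d_Q)² = 18.66 / (0.250)² = 298.6.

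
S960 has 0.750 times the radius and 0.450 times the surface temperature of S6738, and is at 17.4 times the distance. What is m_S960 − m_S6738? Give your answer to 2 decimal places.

10.30

L_S960/L_S6738 = (0.750)²(0.450)⁴ = 0.02307.
F_S960/F_S6738 = (L_S960/L_S6738)/(d_S960/d_S6738)² = 0.02307/302.8 = 7.619×10^-5.
m_S960 − m_S6738 = −2.5 log₁₀(7.619×10^-5) = 10.30.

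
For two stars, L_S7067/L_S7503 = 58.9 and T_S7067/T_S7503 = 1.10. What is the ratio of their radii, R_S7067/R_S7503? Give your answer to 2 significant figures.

6.3

L ∝ R²T⁴ gives R ∝ √L / T², so
R_S7067/R_S7503 = √(58.9) / (1.10)² = 7.675 / 1.210 = 6.343.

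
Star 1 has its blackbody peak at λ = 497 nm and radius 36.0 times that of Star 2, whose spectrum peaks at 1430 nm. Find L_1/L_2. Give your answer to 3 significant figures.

8.88×10^4

Wien's law gives T ∝ 1/λ_max, so T_1/T_2 = λ_2/λ_1 = 1430/497 = 2.877.
Then L ∝ R²T⁴ gives L_1/L_2 = (36.0)² × (2.877)⁴ = 1296 × 68.54 = 8.882×10^4.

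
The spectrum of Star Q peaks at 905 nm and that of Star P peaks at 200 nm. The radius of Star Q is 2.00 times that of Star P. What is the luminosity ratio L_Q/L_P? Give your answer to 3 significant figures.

0.00954

Wien's law gives T ∝ 1/λ_max, so T_Q/T_P = λ_P/λ_Q = 200/905 = 0.2210.
Then L ∝ R²T⁴ gives L_Q/L_P = (2.00)² × (0.2210)⁴ = 4.000 × 0.002385 = 0.009541.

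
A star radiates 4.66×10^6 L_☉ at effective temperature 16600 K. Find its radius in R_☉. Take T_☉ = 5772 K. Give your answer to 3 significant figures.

261 R_☉

R/R_☉ = √(L/L_☉) / (T/T_☉)² = √(4.66×10^6) / (2.876)²
       = 2159 / 8.271 = 261.0.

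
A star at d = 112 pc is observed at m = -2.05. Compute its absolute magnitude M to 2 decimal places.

M = m − 5 log₁₀(d/10 pc) = -2.05 − 5 log₁₀(112/10)
  = -2.05 − 5 × 1.049 = -2.05 − 5.25 = -7.30.

-7.30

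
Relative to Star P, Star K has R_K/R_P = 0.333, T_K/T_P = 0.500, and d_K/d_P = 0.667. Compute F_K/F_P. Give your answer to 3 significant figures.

L_K/L_P = (R_K/R_P)²(T_K/T_P)⁴ = (0.333)² × (0.500)⁴ = 0.006931.
F_K/F_P = (L_K/L_P)/(d_K/d_P)² = 0.006931 / (0.667)² = 0.01558.

0.0156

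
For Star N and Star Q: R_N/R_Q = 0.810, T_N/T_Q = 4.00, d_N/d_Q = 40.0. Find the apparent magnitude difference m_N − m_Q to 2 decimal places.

2.45

L_N/L_Q = (0.810)²(4.00)⁴ = 168.0.
F_N/F_Q = (L_N/L_Q)/(d_N/d_Q)² = 168.0/1600 = 0.1050.
m_N − m_Q = −2.5 log₁₀(0.1050) = 2.45.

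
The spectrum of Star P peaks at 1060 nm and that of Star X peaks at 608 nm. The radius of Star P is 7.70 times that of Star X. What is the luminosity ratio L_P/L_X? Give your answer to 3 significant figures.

Wien's law gives T ∝ 1/λ_max, so T_P/T_X = λ_X/λ_P = 608/1060 = 0.5736.
Then L ∝ R²T⁴ gives L_P/L_X = (7.70)² × (0.5736)⁴ = 59.29 × 0.1082 = 6.418.

6.42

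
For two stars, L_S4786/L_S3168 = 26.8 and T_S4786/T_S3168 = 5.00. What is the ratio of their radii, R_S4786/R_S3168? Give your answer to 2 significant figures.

0.21

L ∝ R²T⁴ gives R ∝ √L / T², so
R_S4786/R_S3168 = √(26.8) / (5.00)² = 5.177 / 25.00 = 0.2071.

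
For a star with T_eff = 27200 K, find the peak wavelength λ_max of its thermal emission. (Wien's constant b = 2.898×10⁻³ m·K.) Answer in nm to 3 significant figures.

λ_max = b/T = 2.898×10⁻³ / 27200 = 1.07×10^-7 m = 106.5 nm.

107 nm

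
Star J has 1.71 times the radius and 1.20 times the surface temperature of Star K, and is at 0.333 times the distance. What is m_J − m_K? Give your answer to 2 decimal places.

-4.34

L_J/L_K = (1.71)²(1.20)⁴ = 6.063.
F_J/F_K = (L_J/L_K)/(d_J/d_K)² = 6.063/0.1109 = 54.68.
m_J − m_K = −2.5 log₁₀(54.68) = -4.34.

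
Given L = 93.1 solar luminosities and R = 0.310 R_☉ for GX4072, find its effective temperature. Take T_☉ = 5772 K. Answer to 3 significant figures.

T/T_☉ = (L/L_☉)^(1/4) / (R/R_☉)^(1/2)
T = 5772 × (93.1)^(1/4) / √(0.310) = 5772 × 3.106 / 0.5568 = 3.220×10^4 K.

3.22×10^4 K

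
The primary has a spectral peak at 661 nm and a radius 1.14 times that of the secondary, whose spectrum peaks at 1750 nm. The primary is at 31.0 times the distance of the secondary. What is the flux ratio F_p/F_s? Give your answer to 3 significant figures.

Wien's law: T_p/T_s = λ_s/λ_p = 1750/661 = 2.648.
L_p/L_s = (R_p/R_s)²(T_p/T_s)⁴ = (1.14)²(2.648)⁴ = 63.85.
F_p/F_s = (L_p/L_s)/(d_p/d_s)² = 63.85/(31.0)² = 0.06644.

0.0664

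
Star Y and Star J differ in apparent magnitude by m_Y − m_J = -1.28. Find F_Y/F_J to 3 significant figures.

3.25

F_Y/F_J = 10^(−(m_Y − m_J)/2.5) = 10^(1.28/2.5) = 10^0.512 = 3.251.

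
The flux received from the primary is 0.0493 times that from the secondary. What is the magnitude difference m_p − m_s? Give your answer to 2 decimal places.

3.27

m_p − m_s = −2.5 log₁₀(F_p/F_s) = −2.5 log₁₀(0.0493) = −2.5 × (-1.307) = 3.268.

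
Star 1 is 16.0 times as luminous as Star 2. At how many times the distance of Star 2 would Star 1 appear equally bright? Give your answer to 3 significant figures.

4.00

Equal flux requires L_1/d_1² = L_2/d_2², so d_1/d_2 = √(L_1/L_2)
= √(16.0) = 4.000.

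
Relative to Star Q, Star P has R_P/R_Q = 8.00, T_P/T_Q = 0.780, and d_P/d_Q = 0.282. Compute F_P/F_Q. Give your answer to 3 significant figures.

L_P/L_Q = (R_P/R_Q)²(T_P/T_Q)⁴ = (8.00)² × (0.780)⁴ = 23.69.
F_P/F_Q = (L_P/L_Q)/(d_P/d_Q)² = 23.69 / (0.282)² = 297.9.

298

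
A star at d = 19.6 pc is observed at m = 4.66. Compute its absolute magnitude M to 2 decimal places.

M = m − 5 log₁₀(d/10 pc) = 4.66 − 5 log₁₀(19.6/10)
  = 4.66 − 5 × 0.292 = 4.66 − 1.46 = 3.20.

3.20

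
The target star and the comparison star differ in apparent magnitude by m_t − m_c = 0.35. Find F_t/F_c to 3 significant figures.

F_t/F_c = 10^(−(m_t − m_c)/2.5) = 10^(-0.35/2.5) = 10^-0.140 = 0.7244.

0.724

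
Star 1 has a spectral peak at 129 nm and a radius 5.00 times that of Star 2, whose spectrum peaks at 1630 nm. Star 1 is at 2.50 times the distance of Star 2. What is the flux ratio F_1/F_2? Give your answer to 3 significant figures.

Wien's law: T_1/T_2 = λ_2/λ_1 = 1630/129 = 12.64.
L_1/L_2 = (R_1/R_2)²(T_1/T_2)⁴ = (5.00)²(12.64)⁴ = 6.373×10^5.
F_1/F_2 = (L_1/L_2)/(d_1/d_2)² = 6.373×10^5/(2.50)² = 1.020×10^5.

1.02×10^5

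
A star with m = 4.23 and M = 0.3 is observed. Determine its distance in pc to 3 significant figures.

m − M = 5 log₁₀(d/10 pc)
4.23 − (0.3) = 3.93 = 5 log₁₀(d/10)
d = 10 × 10^(3.93/5) = 10 × 10^0.786 = 61.09 pc.

61.1 pc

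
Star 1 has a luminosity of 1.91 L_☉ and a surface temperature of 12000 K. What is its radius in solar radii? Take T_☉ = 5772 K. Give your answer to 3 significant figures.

R/R_☉ = √(L/L_☉) / (T/T_☉)² = √(1.91) / (2.079)²
       = 1.382 / 4.322 = 0.3197.

0.320 solar radii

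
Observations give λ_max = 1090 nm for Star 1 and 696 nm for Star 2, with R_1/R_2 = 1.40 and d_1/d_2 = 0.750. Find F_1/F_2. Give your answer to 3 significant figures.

0.579

Wien's law: T_1/T_2 = λ_2/λ_1 = 696/1090 = 0.6385.
L_1/L_2 = (R_1/R_2)²(T_1/T_2)⁴ = (1.40)²(0.6385)⁴ = 0.3258.
F_1/F_2 = (L_1/L_2)/(d_1/d_2)² = 0.3258/(0.750)² = 0.5792.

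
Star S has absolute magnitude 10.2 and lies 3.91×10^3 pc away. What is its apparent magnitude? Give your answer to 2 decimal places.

m = M + 5 log₁₀(d/10 pc) = 10.2 + 5 log₁₀(3.91×10^3/10)
  = 10.2 + 5 × 2.592 = 10.2 + 12.96 = 23.16.

23.16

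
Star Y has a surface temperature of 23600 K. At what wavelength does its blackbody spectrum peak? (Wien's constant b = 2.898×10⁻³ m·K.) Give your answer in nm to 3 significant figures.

λ_max = b/T = 2.898×10⁻³ / 23600 = 1.23×10^-7 m = 122.8 nm.

123 nm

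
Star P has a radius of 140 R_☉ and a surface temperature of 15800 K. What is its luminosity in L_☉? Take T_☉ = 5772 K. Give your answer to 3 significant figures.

1.10×10^6 L_☉

L/L_☉ = (R/R_☉)² (T/T_☉)⁴ = (140)² × (15800/5772)⁴
       = 1.960×10^4 × (2.737)⁴ = 1.960×10^4 × 56.15 = 1.100×10^6.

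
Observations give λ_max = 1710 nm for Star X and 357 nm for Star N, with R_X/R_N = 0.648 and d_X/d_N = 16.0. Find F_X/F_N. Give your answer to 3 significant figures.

Wien's law: T_X/T_N = λ_N/λ_X = 357/1710 = 0.2088.
L_X/L_N = (R_X/R_N)²(T_X/T_N)⁴ = (0.648)²(0.2088)⁴ = 7.977×10^-4.
F_X/F_N = (L_X/L_N)/(d_X/d_N)² = 7.977×10^-4/(16.0)² = 3.116×10^-6.

3.12×10^-6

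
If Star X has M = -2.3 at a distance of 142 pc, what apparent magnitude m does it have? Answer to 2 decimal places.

m = M + 5 log₁₀(d/10 pc) = -2.3 + 5 log₁₀(142/10)
  = -2.3 + 5 × 1.152 = -2.3 + 5.76 = 3.46.

3.46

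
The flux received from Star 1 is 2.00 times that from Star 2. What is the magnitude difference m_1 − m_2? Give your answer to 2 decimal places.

m_1 − m_2 = −2.5 log₁₀(F_1/F_2) = −2.5 log₁₀(2.00) = −2.5 × (0.301) = -0.753.

-0.75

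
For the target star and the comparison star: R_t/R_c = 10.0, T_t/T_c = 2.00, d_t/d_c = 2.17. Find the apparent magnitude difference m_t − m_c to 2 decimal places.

-6.33

L_t/L_c = (10.0)²(2.00)⁴ = 1600.
F_t/F_c = (L_t/L_c)/(d_t/d_c)² = 1600/4.709 = 339.8.
m_t − m_c = −2.5 log₁₀(339.8) = -6.33.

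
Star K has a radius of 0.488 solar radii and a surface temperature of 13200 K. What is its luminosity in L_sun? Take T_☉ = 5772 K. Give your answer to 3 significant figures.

6.51 L_sun

L/L_☉ = (R/R_☉)² (T/T_☉)⁴ = (0.488)² × (13200/5772)⁴
       = 0.2381 × (2.287)⁴ = 0.2381 × 27.35 = 6.514.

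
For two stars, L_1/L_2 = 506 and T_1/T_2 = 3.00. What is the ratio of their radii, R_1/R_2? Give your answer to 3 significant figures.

2.50

L ∝ R²T⁴ gives R ∝ √L / T², so
R_1/R_2 = √(506) / (3.00)² = 22.49 / 9.000 = 2.499.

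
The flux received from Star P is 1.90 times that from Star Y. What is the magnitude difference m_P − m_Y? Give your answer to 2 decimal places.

-0.70

m_P − m_Y = −2.5 log₁₀(F_P/F_Y) = −2.5 log₁₀(1.90) = −2.5 × (0.279) = -0.697.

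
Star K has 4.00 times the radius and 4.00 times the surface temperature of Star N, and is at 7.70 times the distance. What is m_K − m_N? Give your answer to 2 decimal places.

-4.60

L_K/L_N = (4.00)²(4.00)⁴ = 4096.
F_K/F_N = (L_K/L_N)/(d_K/d_N)² = 4096/59.29 = 69.08.
m_K − m_N = −2.5 log₁₀(69.08) = -4.60.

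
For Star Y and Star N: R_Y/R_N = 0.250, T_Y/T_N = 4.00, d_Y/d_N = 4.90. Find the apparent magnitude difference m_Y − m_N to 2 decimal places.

L_Y/L_N = (0.250)²(4.00)⁴ = 16.00.
F_Y/F_N = (L_Y/L_N)/(d_Y/d_N)² = 16.00/24.01 = 0.6664.
m_Y − m_N = −2.5 log₁₀(0.6664) = 0.44.

0.44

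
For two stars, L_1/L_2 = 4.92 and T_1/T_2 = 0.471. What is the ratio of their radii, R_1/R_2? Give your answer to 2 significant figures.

L ∝ R²T⁴ gives R ∝ √L / T², so
R_1/R_2 = √(4.92) / (0.471)² = 2.218 / 0.2218 = 9.999.

10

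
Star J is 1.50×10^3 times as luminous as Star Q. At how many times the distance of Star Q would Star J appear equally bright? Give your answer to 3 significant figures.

38.7

Equal flux requires L_J/d_J² = L_Q/d_Q², so d_J/d_Q = √(L_J/L_Q)
= √(1.50×10^3) = 38.73.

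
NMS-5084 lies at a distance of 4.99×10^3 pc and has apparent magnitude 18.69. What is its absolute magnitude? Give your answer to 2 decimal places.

5.20

M = m − 5 log₁₀(d/10 pc) = 18.69 − 5 log₁₀(4.99×10^3/10)
  = 18.69 − 5 × 2.698 = 18.69 − 13.49 = 5.20.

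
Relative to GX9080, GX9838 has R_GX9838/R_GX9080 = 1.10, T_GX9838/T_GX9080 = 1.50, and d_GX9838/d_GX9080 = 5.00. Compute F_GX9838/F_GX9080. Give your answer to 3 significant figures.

0.245

L_GX9838/L_GX9080 = (R_GX9838/R_GX9080)²(T_GX9838/T_GX9080)⁴ = (1.10)² × (1.50)⁴ = 6.126.
F_GX9838/F_GX9080 = (L_GX9838/L_GX9080)/(d_GX9838/d_GX9080)² = 6.126 / (5.00)² = 0.2450.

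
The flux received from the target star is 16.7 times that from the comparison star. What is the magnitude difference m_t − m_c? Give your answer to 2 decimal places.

m_t − m_c = −2.5 log₁₀(F_t/F_c) = −2.5 log₁₀(16.7) = −2.5 × (1.223) = -3.057.

-3.06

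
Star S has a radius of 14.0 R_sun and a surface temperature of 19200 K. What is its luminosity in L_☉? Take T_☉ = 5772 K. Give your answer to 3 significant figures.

L/L_☉ = (R/R_☉)² (T/T_☉)⁴ = (14.0)² × (19200/5772)⁴
       = 196.0 × (3.326)⁴ = 196.0 × 122.4 = 2.400×10^4.

2.40×10^4 L_☉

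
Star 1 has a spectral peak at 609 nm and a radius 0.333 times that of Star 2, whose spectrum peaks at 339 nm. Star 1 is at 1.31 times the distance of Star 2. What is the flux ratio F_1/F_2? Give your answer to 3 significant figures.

Wien's law: T_1/T_2 = λ_2/λ_1 = 339/609 = 0.5567.
L_1/L_2 = (R_1/R_2)²(T_1/T_2)⁴ = (0.333)²(0.5567)⁴ = 0.01065.
F_1/F_2 = (L_1/L_2)/(d_1/d_2)² = 0.01065/(1.31)² = 0.006204.

0.00620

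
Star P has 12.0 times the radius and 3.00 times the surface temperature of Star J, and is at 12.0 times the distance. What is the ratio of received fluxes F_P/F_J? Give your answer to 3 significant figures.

81.0

L_P/L_J = (R_P/R_J)²(T_P/T_J)⁴ = (12.0)² × (3.00)⁴ = 1.166×10^4.
F_P/F_J = (L_P/L_J)/(d_P/d_J)² = 1.166×10^4 / (12.0)² = 81.00.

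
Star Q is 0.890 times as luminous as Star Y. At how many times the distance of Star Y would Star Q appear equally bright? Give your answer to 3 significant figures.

0.943

Equal flux requires L_Q/d_Q² = L_Y/d_Y², so d_Q/d_Y = √(L_Q/L_Y)
= √(0.890) = 0.9434.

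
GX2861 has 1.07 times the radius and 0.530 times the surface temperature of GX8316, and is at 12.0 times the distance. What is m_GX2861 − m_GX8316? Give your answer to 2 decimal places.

L_GX2861/L_GX8316 = (1.07)²(0.530)⁴ = 0.09034.
F_GX2861/F_GX8316 = (L_GX2861/L_GX8316)/(d_GX2861/d_GX8316)² = 0.09034/144.0 = 6.273×10^-4.
m_GX2861 − m_GX8316 = −2.5 log₁₀(6.273×10^-4) = 8.01.

8.01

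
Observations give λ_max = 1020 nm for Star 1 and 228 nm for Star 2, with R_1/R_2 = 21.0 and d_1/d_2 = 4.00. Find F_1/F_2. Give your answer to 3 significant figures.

0.0688

Wien's law: T_1/T_2 = λ_2/λ_1 = 228/1020 = 0.2235.
L_1/L_2 = (R_1/R_2)²(T_1/T_2)⁴ = (21.0)²(0.2235)⁴ = 1.101.
F_1/F_2 = (L_1/L_2)/(d_1/d_2)² = 1.101/(4.00)² = 0.06881.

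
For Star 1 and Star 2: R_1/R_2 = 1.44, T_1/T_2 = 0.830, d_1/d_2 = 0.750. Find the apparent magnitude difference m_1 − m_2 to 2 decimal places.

L_1/L_2 = (1.44)²(0.830)⁴ = 0.9841.
F_1/F_2 = (L_1/L_2)/(d_1/d_2)² = 0.9841/0.5625 = 1.750.
m_1 − m_2 = −2.5 log₁₀(1.750) = -0.61.

-0.61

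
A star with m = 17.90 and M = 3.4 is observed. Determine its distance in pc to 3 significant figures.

m − M = 5 log₁₀(d/10 pc)
17.90 − (3.4) = 14.50 = 5 log₁₀(d/10)
d = 10 × 10^(14.50/5) = 10 × 10^2.900 = 7943 pc.

7.94×10^3 pc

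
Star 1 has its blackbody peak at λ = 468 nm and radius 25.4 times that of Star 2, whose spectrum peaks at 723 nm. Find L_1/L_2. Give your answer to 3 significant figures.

Wien's law gives T ∝ 1/λ_max, so T_1/T_2 = λ_2/λ_1 = 723/468 = 1.545.
Then L ∝ R²T⁴ gives L_1/L_2 = (25.4)² × (1.545)⁴ = 645.2 × 5.696 = 3675.

3.67×10^3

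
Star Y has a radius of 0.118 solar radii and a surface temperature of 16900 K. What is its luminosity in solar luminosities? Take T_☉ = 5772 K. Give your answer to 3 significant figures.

L/L_☉ = (R/R_☉)² (T/T_☉)⁴ = (0.118)² × (16900/5772)⁴
       = 0.01392 × (2.928)⁴ = 0.01392 × 73.49 = 1.023.

1.02 solar luminosities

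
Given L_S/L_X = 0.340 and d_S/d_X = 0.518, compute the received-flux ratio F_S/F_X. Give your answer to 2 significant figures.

F = L/(4πd²), so F_S/F_X = (L_S/L_X) / (d_S/d_X)²
= 0.340 / (0.518)² = 0.340 / 0.2683 = 1.267.

1.3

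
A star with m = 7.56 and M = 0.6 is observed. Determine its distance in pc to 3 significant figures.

247 pc

m − M = 5 log₁₀(d/10 pc)
7.56 − (0.6) = 6.96 = 5 log₁₀(d/10)
d = 10 × 10^(6.96/5) = 10 × 10^1.392 = 246.6 pc.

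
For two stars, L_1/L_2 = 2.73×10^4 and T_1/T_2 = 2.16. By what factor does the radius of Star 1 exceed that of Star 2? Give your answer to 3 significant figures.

L ∝ R²T⁴ gives R ∝ √L / T², so
R_1/R_2 = √(2.73×10^4) / (2.16)² = 165.2 / 4.666 = 35.41.

35.4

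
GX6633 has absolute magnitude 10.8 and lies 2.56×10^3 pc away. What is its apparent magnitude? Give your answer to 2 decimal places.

22.84

m = M + 5 log₁₀(d/10 pc) = 10.8 + 5 log₁₀(2.56×10^3/10)
  = 10.8 + 5 × 2.408 = 10.8 + 12.04 = 22.84.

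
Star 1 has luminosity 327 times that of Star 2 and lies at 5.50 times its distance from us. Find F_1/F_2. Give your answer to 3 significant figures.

F = L/(4πd²), so F_1/F_2 = (L_1/L_2) / (d_1/d_2)²
= 327 / (5.50)² = 327 / 30.25 = 10.81.

10.8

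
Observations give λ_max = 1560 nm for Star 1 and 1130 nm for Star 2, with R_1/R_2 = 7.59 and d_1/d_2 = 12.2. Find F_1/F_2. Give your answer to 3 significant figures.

0.107

Wien's law: T_1/T_2 = λ_2/λ_1 = 1130/1560 = 0.7244.
L_1/L_2 = (R_1/R_2)²(T_1/T_2)⁴ = (7.59)²(0.7244)⁴ = 15.86.
F_1/F_2 = (L_1/L_2)/(d_1/d_2)² = 15.86/(12.2)² = 0.1066.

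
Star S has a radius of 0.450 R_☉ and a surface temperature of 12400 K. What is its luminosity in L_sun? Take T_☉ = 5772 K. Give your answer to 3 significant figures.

4.31 L_sun

L/L_☉ = (R/R_☉)² (T/T_☉)⁴ = (0.450)² × (12400/5772)⁴
       = 0.2025 × (2.148)⁴ = 0.2025 × 21.30 = 4.313.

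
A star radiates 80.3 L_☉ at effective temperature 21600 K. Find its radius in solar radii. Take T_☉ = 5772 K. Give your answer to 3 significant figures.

R/R_☉ = √(L/L_☉) / (T/T_☉)² = √(80.3) / (3.742)²
       = 8.961 / 14.00 = 0.6399.

0.640 solar radii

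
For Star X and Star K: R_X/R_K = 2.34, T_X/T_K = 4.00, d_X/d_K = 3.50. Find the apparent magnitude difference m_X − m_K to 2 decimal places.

L_X/L_K = (2.34)²(4.00)⁴ = 1402.
F_X/F_K = (L_X/L_K)/(d_X/d_K)² = 1402/12.25 = 114.4.
m_X − m_K = −2.5 log₁₀(114.4) = -5.15.

-5.15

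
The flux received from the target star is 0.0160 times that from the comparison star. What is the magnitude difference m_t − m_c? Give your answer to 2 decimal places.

m_t − m_c = −2.5 log₁₀(F_t/F_c) = −2.5 log₁₀(0.0160) = −2.5 × (-1.796) = 4.490.

4.49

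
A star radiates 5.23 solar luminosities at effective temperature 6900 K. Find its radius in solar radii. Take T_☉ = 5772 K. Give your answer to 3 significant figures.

1.60 solar radii

R/R_☉ = √(L/L_☉) / (T/T_☉)² = √(5.23) / (1.195)²
       = 2.287 / 1.429 = 1.600.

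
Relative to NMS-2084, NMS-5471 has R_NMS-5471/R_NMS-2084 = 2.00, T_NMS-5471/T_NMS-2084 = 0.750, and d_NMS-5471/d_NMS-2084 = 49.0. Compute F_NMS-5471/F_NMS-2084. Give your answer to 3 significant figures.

L_NMS-5471/L_NMS-2084 = (R_NMS-5471/R_NMS-2084)²(T_NMS-5471/T_NMS-2084)⁴ = (2.00)² × (0.750)⁴ = 1.266.
F_NMS-5471/F_NMS-2084 = (L_NMS-5471/L_NMS-2084)/(d_NMS-5471/d_NMS-2084)² = 1.266 / (49.0)² = 5.271×10^-4.

5.27×10^-4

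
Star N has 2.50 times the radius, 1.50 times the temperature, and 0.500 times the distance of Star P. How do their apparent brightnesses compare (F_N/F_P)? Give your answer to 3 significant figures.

127

L_N/L_P = (R_N/R_P)²(T_N/T_P)⁴ = (2.50)² × (1.50)⁴ = 31.64.
F_N/F_P = (L_N/L_P)/(d_N/d_P)² = 31.64 / (0.500)² = 126.6.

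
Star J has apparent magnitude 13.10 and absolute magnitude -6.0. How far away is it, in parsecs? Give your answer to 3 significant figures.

m − M = 5 log₁₀(d/10 pc)
13.10 − (-6.0) = 19.10 = 5 log₁₀(d/10)
d = 10 × 10^(19.10/5) = 10 × 10^3.820 = 6.607×10^4 pc.

6.61×10^4 pc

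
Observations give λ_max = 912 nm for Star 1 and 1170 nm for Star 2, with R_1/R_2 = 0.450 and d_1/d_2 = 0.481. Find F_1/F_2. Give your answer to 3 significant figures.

2.37

Wien's law: T_1/T_2 = λ_2/λ_1 = 1170/912 = 1.283.
L_1/L_2 = (R_1/R_2)²(T_1/T_2)⁴ = (0.450)²(1.283)⁴ = 0.5485.
F_1/F_2 = (L_1/L_2)/(d_1/d_2)² = 0.5485/(0.481)² = 2.371.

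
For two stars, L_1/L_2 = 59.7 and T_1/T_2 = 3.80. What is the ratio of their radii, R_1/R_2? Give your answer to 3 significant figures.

L ∝ R²T⁴ gives R ∝ √L / T², so
R_1/R_2 = √(59.7) / (3.80)² = 7.727 / 14.44 = 0.5351.

0.535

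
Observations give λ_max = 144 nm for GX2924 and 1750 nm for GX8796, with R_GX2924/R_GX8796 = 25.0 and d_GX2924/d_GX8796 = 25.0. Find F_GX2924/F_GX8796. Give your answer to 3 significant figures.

Wien's law: T_GX2924/T_GX8796 = λ_GX8796/λ_GX2924 = 1750/144 = 12.15.
L_GX2924/L_GX8796 = (R_GX2924/R_GX8796)²(T_GX2924/T_GX8796)⁴ = (25.0)²(12.15)⁴ = 1.363×10^7.
F_GX2924/F_GX8796 = (L_GX2924/L_GX8796)/(d_GX2924/d_GX8796)² = 1.363×10^7/(25.0)² = 2.181×10^4.

2.18×10^4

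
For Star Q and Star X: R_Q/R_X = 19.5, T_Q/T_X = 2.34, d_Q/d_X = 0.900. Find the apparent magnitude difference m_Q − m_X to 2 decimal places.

L_Q/L_X = (19.5)²(2.34)⁴ = 1.140×10^4.
F_Q/F_X = (L_Q/L_X)/(d_Q/d_X)² = 1.140×10^4/0.8100 = 1.407×10^4.
m_Q − m_X = −2.5 log₁₀(1.407×10^4) = -10.37.

-10.37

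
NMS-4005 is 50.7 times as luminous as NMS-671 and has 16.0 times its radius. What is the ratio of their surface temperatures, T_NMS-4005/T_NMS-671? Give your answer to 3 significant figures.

L ∝ R²T⁴ gives T ∝ (L/R²)^(1/4), so
T_NMS-4005/T_NMS-671 = (50.7 / 16.0²)^(1/4) = (0.1980)^(1/4) = 0.6671.

0.667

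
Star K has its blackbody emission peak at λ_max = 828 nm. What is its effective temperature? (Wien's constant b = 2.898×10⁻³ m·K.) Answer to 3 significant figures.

3.50×10^3 K

T = b/λ_max = 2.898×10⁻³ / (828×10⁻⁹) = 3500 K.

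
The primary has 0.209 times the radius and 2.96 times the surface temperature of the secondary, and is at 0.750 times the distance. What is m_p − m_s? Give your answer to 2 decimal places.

-1.94

L_p/L_s = (0.209)²(2.96)⁴ = 3.353.
F_p/F_s = (L_p/L_s)/(d_p/d_s)² = 3.353/0.5625 = 5.961.
m_p − m_s = −2.5 log₁₀(5.961) = -1.94.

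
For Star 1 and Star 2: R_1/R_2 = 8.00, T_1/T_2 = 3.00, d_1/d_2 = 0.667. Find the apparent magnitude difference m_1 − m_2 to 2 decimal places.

-10.17

L_1/L_2 = (8.00)²(3.00)⁴ = 5184.
F_1/F_2 = (L_1/L_2)/(d_1/d_2)² = 5184/0.4449 = 1.165×10^4.
m_1 − m_2 = −2.5 log₁₀(1.165×10^4) = -10.17.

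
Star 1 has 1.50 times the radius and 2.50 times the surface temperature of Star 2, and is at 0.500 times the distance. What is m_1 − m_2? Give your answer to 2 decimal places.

-6.37

L_1/L_2 = (1.50)²(2.50)⁴ = 87.89.
F_1/F_2 = (L_1/L_2)/(d_1/d_2)² = 87.89/0.2500 = 351.6.
m_1 − m_2 = −2.5 log₁₀(351.6) = -6.37.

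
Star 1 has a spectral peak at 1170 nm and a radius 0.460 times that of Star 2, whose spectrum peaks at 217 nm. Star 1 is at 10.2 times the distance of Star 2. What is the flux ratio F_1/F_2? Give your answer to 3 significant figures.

2.41×10^-6

Wien's law: T_1/T_2 = λ_2/λ_1 = 217/1170 = 0.1855.
L_1/L_2 = (R_1/R_2)²(T_1/T_2)⁴ = (0.460)²(0.1855)⁴ = 2.504×10^-4.
F_1/F_2 = (L_1/L_2)/(d_1/d_2)² = 2.504×10^-4/(10.2)² = 2.407×10^-6.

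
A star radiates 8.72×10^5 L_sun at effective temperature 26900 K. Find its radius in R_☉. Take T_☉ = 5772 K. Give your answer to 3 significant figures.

R/R_☉ = √(L/L_☉) / (T/T_☉)² = √(8.72×10^5) / (4.660)²
       = 933.8 / 21.72 = 42.99.

43.0 R_☉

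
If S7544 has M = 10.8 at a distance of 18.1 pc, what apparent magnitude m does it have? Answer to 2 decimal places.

m = M + 5 log₁₀(d/10 pc) = 10.8 + 5 log₁₀(18.1/10)
  = 10.8 + 5 × 0.258 = 10.8 + 1.29 = 12.09.

12.09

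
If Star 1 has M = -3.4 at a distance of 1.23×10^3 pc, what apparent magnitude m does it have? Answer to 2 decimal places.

m = M + 5 log₁₀(d/10 pc) = -3.4 + 5 log₁₀(1.23×10^3/10)
  = -3.4 + 5 × 2.090 = -3.4 + 10.45 = 7.05.

7.05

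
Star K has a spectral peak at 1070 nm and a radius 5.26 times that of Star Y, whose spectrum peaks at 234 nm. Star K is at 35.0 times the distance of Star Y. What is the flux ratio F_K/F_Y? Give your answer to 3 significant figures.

5.17×10^-5

Wien's law: T_K/T_Y = λ_Y/λ_K = 234/1070 = 0.2187.
L_K/L_Y = (R_K/R_Y)²(T_K/T_Y)⁴ = (5.26)²(0.2187)⁴ = 0.06328.
F_K/F_Y = (L_K/L_Y)/(d_K/d_Y)² = 0.06328/(35.0)² = 5.166×10^-5.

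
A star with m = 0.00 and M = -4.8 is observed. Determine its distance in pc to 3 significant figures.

91.2 pc

m − M = 5 log₁₀(d/10 pc)
0.00 − (-4.8) = 4.80 = 5 log₁₀(d/10)
d = 10 × 10^(4.80/5) = 10 × 10^0.960 = 91.20 pc.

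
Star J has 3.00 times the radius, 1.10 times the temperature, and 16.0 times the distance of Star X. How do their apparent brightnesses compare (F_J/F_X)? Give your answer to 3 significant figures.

0.0515

L_J/L_X = (R_J/R_X)²(T_J/T_X)⁴ = (3.00)² × (1.10)⁴ = 13.18.
F_J/F_X = (L_J/L_X)/(d_J/d_X)² = 13.18 / (16.0)² = 0.05147.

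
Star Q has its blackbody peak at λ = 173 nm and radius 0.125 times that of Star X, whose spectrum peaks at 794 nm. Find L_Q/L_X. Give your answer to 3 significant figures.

Wien's law gives T ∝ 1/λ_max, so T_Q/T_X = λ_X/λ_Q = 794/173 = 4.590.
Then L ∝ R²T⁴ gives L_Q/L_X = (0.125)² × (4.590)⁴ = 0.01562 × 443.7 = 6.933.

6.93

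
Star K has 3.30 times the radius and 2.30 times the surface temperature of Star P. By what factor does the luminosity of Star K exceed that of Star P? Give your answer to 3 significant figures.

305

From the Stefan–Boltzmann law, L ∝ R²T⁴, so
L_K/L_P = (R_K/R_P)² (T_K/T_P)⁴ = (3.30)² × (2.30)⁴ = 10.89 × 27.98 = 304.7.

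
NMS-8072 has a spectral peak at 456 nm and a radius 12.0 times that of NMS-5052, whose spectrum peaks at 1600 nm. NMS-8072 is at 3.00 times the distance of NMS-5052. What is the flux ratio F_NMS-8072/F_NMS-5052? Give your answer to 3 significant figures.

2.43×10^3

Wien's law: T_NMS-8072/T_NMS-5052 = λ_NMS-5052/λ_NMS-8072 = 1600/456 = 3.509.
L_NMS-8072/L_NMS-5052 = (R_NMS-8072/R_NMS-5052)²(T_NMS-8072/T_NMS-5052)⁴ = (12.0)²(3.509)⁴ = 2.183×10^4.
F_NMS-8072/F_NMS-5052 = (L_NMS-8072/L_NMS-5052)/(d_NMS-8072/d_NMS-5052)² = 2.183×10^4/(3.00)² = 2425.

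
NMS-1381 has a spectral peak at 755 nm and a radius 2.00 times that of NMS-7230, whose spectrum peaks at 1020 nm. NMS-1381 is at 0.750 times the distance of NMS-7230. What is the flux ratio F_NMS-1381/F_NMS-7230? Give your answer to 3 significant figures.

23.7

Wien's law: T_NMS-1381/T_NMS-7230 = λ_NMS-7230/λ_NMS-1381 = 1020/755 = 1.351.
L_NMS-1381/L_NMS-7230 = (R_NMS-1381/R_NMS-7230)²(T_NMS-1381/T_NMS-7230)⁴ = (2.00)²(1.351)⁴ = 13.33.
F_NMS-1381/F_NMS-7230 = (L_NMS-1381/L_NMS-7230)/(d_NMS-1381/d_NMS-7230)² = 13.33/(0.750)² = 23.69.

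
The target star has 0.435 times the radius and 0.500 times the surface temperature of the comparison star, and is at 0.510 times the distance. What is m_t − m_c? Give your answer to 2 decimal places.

3.36

L_t/L_c = (0.435)²(0.500)⁴ = 0.01183.
F_t/F_c = (L_t/L_c)/(d_t/d_c)² = 0.01183/0.2601 = 0.04547.
m_t − m_c = −2.5 log₁₀(0.04547) = 3.36.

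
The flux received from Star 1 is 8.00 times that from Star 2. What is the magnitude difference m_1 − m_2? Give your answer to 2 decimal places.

-2.26

m_1 − m_2 = −2.5 log₁₀(F_1/F_2) = −2.5 log₁₀(8.00) = −2.5 × (0.903) = -2.258.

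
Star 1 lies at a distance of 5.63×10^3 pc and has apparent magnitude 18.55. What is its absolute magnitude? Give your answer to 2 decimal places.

M = m − 5 log₁₀(d/10 pc) = 18.55 − 5 log₁₀(5.63×10^3/10)
  = 18.55 − 5 × 2.751 = 18.55 − 13.75 = 4.80.

4.80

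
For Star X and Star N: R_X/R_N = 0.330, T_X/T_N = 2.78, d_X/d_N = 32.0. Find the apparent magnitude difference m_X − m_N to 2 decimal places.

5.49

L_X/L_N = (0.330)²(2.78)⁴ = 6.504.
F_X/F_N = (L_X/L_N)/(d_X/d_N)² = 6.504/1024 = 0.006352.
m_X − m_N = −2.5 log₁₀(0.006352) = 5.49.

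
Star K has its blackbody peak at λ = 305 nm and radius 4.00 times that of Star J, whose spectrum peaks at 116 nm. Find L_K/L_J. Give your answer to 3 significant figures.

Wien's law gives T ∝ 1/λ_max, so T_K/T_J = λ_J/λ_K = 116/305 = 0.3803.
Then L ∝ R²T⁴ gives L_K/L_J = (4.00)² × (0.3803)⁴ = 16.00 × 0.02092 = 0.3348.

0.335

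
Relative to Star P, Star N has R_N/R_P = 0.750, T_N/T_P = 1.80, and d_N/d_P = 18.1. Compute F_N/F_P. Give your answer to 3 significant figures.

L_N/L_P = (R_N/R_P)²(T_N/T_P)⁴ = (0.750)² × (1.80)⁴ = 5.905.
F_N/F_P = (L_N/L_P)/(d_N/d_P)² = 5.905 / (18.1)² = 0.01802.

0.0180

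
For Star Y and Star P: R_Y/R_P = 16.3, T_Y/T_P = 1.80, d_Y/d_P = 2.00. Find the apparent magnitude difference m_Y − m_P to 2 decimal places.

-7.11

L_Y/L_P = (16.3)²(1.80)⁴ = 2789.
F_Y/F_P = (L_Y/L_P)/(d_Y/d_P)² = 2789/4.000 = 697.3.
m_Y − m_P = −2.5 log₁₀(697.3) = -7.11.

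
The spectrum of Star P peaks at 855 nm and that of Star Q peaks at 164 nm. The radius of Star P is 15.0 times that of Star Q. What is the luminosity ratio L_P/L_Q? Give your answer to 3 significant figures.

Wien's law gives T ∝ 1/λ_max, so T_P/T_Q = λ_Q/λ_P = 164/855 = 0.1918.
Then L ∝ R²T⁴ gives L_P/L_Q = (15.0)² × (0.1918)⁴ = 225.0 × 0.001354 = 0.3046.

0.305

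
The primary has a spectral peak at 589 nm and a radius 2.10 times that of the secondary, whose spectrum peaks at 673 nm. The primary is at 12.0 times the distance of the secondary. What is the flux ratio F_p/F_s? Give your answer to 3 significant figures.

0.0522

Wien's law: T_p/T_s = λ_s/λ_p = 673/589 = 1.143.
L_p/L_s = (R_p/R_s)²(T_p/T_s)⁴ = (2.10)²(1.143)⁴ = 7.517.
F_p/F_s = (L_p/L_s)/(d_p/d_s)² = 7.517/(12.0)² = 0.05220.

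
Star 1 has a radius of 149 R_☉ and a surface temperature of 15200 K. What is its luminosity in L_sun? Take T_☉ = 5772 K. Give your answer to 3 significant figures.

L/L_☉ = (R/R_☉)² (T/T_☉)⁴ = (149)² × (15200/5772)⁴
       = 2.220×10^4 × (2.633)⁴ = 2.220×10^4 × 48.09 = 1.068×10^6.

1.07×10^6 L_sun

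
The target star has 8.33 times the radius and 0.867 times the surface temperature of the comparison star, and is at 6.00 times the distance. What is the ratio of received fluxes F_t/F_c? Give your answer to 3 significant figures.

L_t/L_c = (R_t/R_c)²(T_t/T_c)⁴ = (8.33)² × (0.867)⁴ = 39.21.
F_t/F_c = (L_t/L_c)/(d_t/d_c)² = 39.21 / (6.00)² = 1.089.

1.09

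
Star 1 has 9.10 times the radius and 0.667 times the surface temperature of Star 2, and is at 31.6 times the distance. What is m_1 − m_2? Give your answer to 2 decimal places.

4.46

L_1/L_2 = (9.10)²(0.667)⁴ = 16.39.
F_1/F_2 = (L_1/L_2)/(d_1/d_2)² = 16.39/998.6 = 0.01641.
m_1 − m_2 = −2.5 log₁₀(0.01641) = 4.46.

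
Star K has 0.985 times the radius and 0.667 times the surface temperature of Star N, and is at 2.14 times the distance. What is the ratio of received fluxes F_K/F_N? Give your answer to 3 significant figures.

L_K/L_N = (R_K/R_N)²(T_K/T_N)⁴ = (0.985)² × (0.667)⁴ = 0.1920.
F_K/F_N = (L_K/L_N)/(d_K/d_N)² = 0.1920 / (2.14)² = 0.04193.

0.0419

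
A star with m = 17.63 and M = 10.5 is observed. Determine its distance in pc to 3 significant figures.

267 pc

m − M = 5 log₁₀(d/10 pc)
17.63 − (10.5) = 7.13 = 5 log₁₀(d/10)
d = 10 × 10^(7.13/5) = 10 × 10^1.426 = 266.7 pc.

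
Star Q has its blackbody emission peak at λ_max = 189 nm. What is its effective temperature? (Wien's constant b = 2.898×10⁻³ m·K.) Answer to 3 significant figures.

1.53×10^4 K

T = b/λ_max = 2.898×10⁻³ / (189×10⁻⁹) = 1.533×10^4 K.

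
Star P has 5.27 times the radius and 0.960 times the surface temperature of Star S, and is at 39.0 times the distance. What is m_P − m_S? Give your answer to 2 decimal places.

4.52

L_P/L_S = (5.27)²(0.960)⁴ = 23.59.
F_P/F_S = (L_P/L_S)/(d_P/d_S)² = 23.59/1521 = 0.01551.
m_P − m_S = −2.5 log₁₀(0.01551) = 4.52.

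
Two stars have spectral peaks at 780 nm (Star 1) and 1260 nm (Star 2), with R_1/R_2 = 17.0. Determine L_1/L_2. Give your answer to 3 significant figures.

Wien's law gives T ∝ 1/λ_max, so T_1/T_2 = λ_2/λ_1 = 1260/780 = 1.615.
Then L ∝ R²T⁴ gives L_1/L_2 = (17.0)² × (1.615)⁴ = 289.0 × 6.809 = 1968.

1.97×10^3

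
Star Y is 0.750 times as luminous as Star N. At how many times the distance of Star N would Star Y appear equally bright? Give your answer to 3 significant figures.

0.866

Equal flux requires L_Y/d_Y² = L_N/d_N², so d_Y/d_N = √(L_Y/L_N)
= √(0.750) = 0.8660.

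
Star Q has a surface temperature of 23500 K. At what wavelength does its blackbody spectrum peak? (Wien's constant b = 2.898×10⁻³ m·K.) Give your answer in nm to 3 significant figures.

λ_max = b/T = 2.898×10⁻³ / 23500 = 1.23×10^-7 m = 123.3 nm.

123 nm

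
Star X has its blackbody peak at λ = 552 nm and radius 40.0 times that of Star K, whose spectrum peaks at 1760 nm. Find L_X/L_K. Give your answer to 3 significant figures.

1.65×10^5

Wien's law gives T ∝ 1/λ_max, so T_X/T_K = λ_K/λ_X = 1760/552 = 3.188.
Then L ∝ R²T⁴ gives L_X/L_K = (40.0)² × (3.188)⁴ = 1600 × 103.3 = 1.654×10^5.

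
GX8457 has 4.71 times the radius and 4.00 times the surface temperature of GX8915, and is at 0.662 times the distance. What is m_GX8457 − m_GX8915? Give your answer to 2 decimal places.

L_GX8457/L_GX8915 = (4.71)²(4.00)⁴ = 5679.
F_GX8457/F_GX8915 = (L_GX8457/L_GX8915)/(d_GX8457/d_GX8915)² = 5679/0.4382 = 1.296×10^4.
m_GX8457 − m_GX8915 = −2.5 log₁₀(1.296×10^4) = -10.28.

-10.28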